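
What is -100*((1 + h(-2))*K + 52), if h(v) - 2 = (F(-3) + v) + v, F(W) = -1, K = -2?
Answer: -5600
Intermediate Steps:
h(v) = 1 + 2*v (h(v) = 2 + ((-1 + v) + v) = 2 + (-1 + 2*v) = 1 + 2*v)
-100*((1 + h(-2))*K + 52) = -100*((1 + (1 + 2*(-2)))*(-2) + 52) = -100*((1 + (1 - 4))*(-2) + 52) = -100*((1 - 3)*(-2) + 52) = -100*(-2*(-2) + 52) = -100*(4 + 52) = -100*56 = -5600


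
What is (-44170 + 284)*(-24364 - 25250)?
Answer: 2177360004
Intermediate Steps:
(-44170 + 284)*(-24364 - 25250) = -43886*(-49614) = 2177360004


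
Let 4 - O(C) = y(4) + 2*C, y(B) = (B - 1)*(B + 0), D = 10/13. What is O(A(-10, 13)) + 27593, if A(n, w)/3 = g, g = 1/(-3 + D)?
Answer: 800043/29 ≈ 27588.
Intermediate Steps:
D = 10/13 (D = 10*(1/13) = 10/13 ≈ 0.76923)
y(B) = B*(-1 + B) (y(B) = (-1 + B)*B = B*(-1 + B))
g = -13/29 (g = 1/(-3 + 10/13) = 1/(-29/13) = -13/29 ≈ -0.44828)
A(n, w) = -39/29 (A(n, w) = 3*(-13/29) = -39/29)
O(C) = -8 - 2*C (O(C) = 4 - (4*(-1 + 4) + 2*C) = 4 - (4*3 + 2*C) = 4 - (12 + 2*C) = 4 + (-12 - 2*C) = -8 - 2*C)
O(A(-10, 13)) + 27593 = (-8 - 2*(-39/29)) + 27593 = (-8 + 78/29) + 27593 = -154/29 + 27593 = 800043/29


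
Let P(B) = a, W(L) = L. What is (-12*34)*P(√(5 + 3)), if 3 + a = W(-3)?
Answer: 2448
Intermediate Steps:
a = -6 (a = -3 - 3 = -6)
P(B) = -6
(-12*34)*P(√(5 + 3)) = -12*34*(-6) = -408*(-6) = 2448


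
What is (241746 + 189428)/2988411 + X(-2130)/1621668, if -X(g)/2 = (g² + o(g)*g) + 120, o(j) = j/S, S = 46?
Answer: -51763844910557/9288570104967 ≈ -5.5729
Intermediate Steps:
o(j) = j/46
X(g) = -240 - 47*g²/23 (X(g) = -2*((g² + (g/46)*g) + 120) = -2*((g² + g²/46) + 120) = -2*(47*g²/46 + 120) = -2*(120 + 47*g²/46) = -240 - 47*g²/23)
(241746 + 189428)/2988411 + X(-2130)/1621668 = (241746 + 189428)/2988411 + (-240 - 47/23*(-2130)²)/1621668 = 431174*(1/2988411) + (-240 - 47/23*4536900)*(1/1621668) = 431174/2988411 + (-240 - 213234300/23)*(1/1621668) = 431174/2988411 - 213239820/23*1/1621668 = 431174/2988411 - 17769985/3108197 = -51763844910557/9288570104967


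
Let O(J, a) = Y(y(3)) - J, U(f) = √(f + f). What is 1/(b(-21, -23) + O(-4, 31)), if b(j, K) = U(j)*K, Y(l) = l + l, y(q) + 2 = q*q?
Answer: I/(18*I + 23*√42) ≈ 0.00079851 + 0.0066124*I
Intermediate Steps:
U(f) = √2*√f (U(f) = √(2*f) = √2*√f)
y(q) = -2 + q² (y(q) = -2 + q*q = -2 + q²)
Y(l) = 2*l
b(j, K) = K*√2*√j (b(j, K) = (√2*√j)*K = K*√2*√j)
O(J, a) = 14 - J (O(J, a) = 2*(-2 + 3²) - J = 2*(-2 + 9) - J = 2*7 - J = 14 - J)
1/(b(-21, -23) + O(-4, 31)) = 1/(-23*√2*√(-21) + (14 - 1*(-4))) = 1/(-23*√2*I*√21 + (14 + 4)) = 1/(-23*I*√42 + 18) = 1/(18 - 23*I*√42)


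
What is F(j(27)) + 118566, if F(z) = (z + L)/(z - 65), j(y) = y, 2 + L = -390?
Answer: 4505873/38 ≈ 1.1858e+5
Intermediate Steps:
L = -392 (L = -2 - 390 = -392)
F(z) = (-392 + z)/(-65 + z) (F(z) = (z - 392)/(z - 65) = (-392 + z)/(-65 + z))
F(j(27)) + 118566 = (-392 + 27)/(-65 + 27) + 118566 = -365/(-38) + 118566 = -1/38*(-365) + 118566 = 365/38 + 118566 = 4505873/38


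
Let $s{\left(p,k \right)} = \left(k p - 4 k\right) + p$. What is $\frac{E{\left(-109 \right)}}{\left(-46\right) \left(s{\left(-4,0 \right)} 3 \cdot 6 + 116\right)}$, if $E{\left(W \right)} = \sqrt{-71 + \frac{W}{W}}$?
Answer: $- \frac{i \sqrt{70}}{2024} \approx - 0.0041337 i$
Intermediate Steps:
$s{\left(p,k \right)} = p - 4 k + k p$ ($s{\left(p,k \right)} = \left(- 4 k + k p\right) + p = p - 4 k + k p$)
$E{\left(W \right)} = i \sqrt{70}$ ($E{\left(W \right)} = \sqrt{-71 + 1} = \sqrt{-70} = i \sqrt{70}$)
$\frac{E{\left(-109 \right)}}{\left(-46\right) \left(s{\left(-4,0 \right)} 3 \cdot 6 + 116\right)} = \frac{i \sqrt{70}}{\left(-46\right) \left(\left(-4 - 0 + 0 \left(-4\right)\right) 3 \cdot 6 + 116\right)} = \frac{i \sqrt{70}}{\left(-46\right) \left(\left(-4 + 0 + 0\right) 3 \cdot 6 + 116\right)} = \frac{i \sqrt{70}}{\left(-46\right) \left(\left(-4\right) 3 \cdot 6 + 116\right)} = \frac{i \sqrt{70}}{\left(-46\right) \left(\left(-12\right) 6 + 116\right)} = \frac{i \sqrt{70}}{\left(-46\right) \left(-72 + 116\right)} = \frac{i \sqrt{70}}{\left(-46\right) 44} = \frac{i \sqrt{70}}{-2024} = i \sqrt{70} \left(- \frac{1}{2024}\right) = - \frac{i \sqrt{70}}{2024}$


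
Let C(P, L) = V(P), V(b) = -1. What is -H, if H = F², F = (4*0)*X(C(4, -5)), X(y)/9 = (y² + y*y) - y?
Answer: 0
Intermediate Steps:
C(P, L) = -1
X(y) = -9*y + 18*y² (X(y) = 9*((y² + y*y) - y) = 9*((y² + y²) - y) = 9*(2*y² - y) = 9*(-y + 2*y²) = -9*y + 18*y²)
F = 0 (F = (4*0)*(9*(-1)*(-1 + 2*(-1))) = 0*(9*(-1)*(-1 - 2)) = 0*(9*(-1)*(-3)) = 0*27 = 0)
H = 0 (H = 0² = 0)
-H = -1*0 = 0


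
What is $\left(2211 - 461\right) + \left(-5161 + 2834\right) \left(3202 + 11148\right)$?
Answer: $-33390700$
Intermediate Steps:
$\left(2211 - 461\right) + \left(-5161 + 2834\right) \left(3202 + 11148\right) = 1750 - 33392450 = -33390700$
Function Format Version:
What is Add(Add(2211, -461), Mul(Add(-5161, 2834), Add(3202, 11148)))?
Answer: -33390700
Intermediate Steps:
Add(Add(2211, -461), Mul(Add(-5161, 2834), Add(3202, 11148))) = Add(1750, Mul(-2327, 14350)) = Add(1750, -33392450) = -33390700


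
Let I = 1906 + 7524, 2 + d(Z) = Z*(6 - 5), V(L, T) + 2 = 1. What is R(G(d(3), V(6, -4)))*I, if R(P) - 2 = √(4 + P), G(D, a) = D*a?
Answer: 18860 + 9430*√3 ≈ 35193.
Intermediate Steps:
V(L, T) = -1 (V(L, T) = -2 + 1 = -1)
d(Z) = -2 + Z (d(Z) = -2 + Z*(6 - 5) = -2 + Z*1 = -2 + Z)
I = 9430
R(P) = 2 + √(4 + P)
R(G(d(3), V(6, -4)))*I = (2 + √(4 + (-2 + 3)*(-1)))*9430 = (2 + √(4 + 1*(-1)))*9430 = (2 + √(4 - 1))*9430 = (2 + √3)*9430 = 18860 + 9430*√3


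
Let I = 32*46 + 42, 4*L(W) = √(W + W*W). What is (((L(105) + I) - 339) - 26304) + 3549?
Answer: -21580 + √11130/4 ≈ -21554.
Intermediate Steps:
L(W) = √(W + W²)/4 (L(W) = √(W + W*W)/4 = √(W + W²)/4)
I = 1514 (I = 1472 + 42 = 1514)
(((L(105) + I) - 339) - 26304) + 3549 = (((√(105*(1 + 105))/4 + 1514) - 339) - 26304) + 3549 = (((√(105*106)/4 + 1514) - 339) - 26304) + 3549 = (((√11130/4 + 1514) - 339) - 26304) + 3549 = (((1514 + √11130/4) - 339) - 26304) + 3549 = ((1175 + √11130/4) - 26304) + 3549 = (-25129 + √11130/4) + 3549 = -21580 + √11130/4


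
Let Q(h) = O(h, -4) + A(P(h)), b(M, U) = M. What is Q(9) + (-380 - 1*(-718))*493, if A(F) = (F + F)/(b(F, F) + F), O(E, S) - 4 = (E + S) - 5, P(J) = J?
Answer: 166639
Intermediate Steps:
O(E, S) = -1 + E + S (O(E, S) = 4 + ((E + S) - 5) = 4 + (-5 + E + S) = -1 + E + S)
A(F) = 1 (A(F) = (F + F)/(F + F) = (2*F)/((2*F)) = (2*F)*(1/(2*F)) = 1)
Q(h) = -4 + h (Q(h) = (-1 + h - 4) + 1 = (-5 + h) + 1 = -4 + h)
Q(9) + (-380 - 1*(-718))*493 = (-4 + 9) + (-380 - 1*(-718))*493 = 5 + (-380 + 718)*493 = 5 + 338*493 = 5 + 166634 = 166639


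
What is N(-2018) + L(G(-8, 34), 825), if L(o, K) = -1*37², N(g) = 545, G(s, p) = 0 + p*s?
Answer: -824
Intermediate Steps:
G(s, p) = p*s
L(o, K) = -1369 (L(o, K) = -1*1369 = -1369)
N(-2018) + L(G(-8, 34), 825) = 545 - 1369 = -824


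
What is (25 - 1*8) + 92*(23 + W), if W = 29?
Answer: 4801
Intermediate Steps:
(25 - 1*8) + 92*(23 + W) = (25 - 1*8) + 92*(23 + 29) = (25 - 8) + 92*52 = 17 + 4784 = 4801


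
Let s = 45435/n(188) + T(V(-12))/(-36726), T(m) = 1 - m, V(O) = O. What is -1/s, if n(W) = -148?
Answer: 2717724/834323867 ≈ 0.0032574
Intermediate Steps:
s = -834323867/2717724 (s = 45435/(-148) + (1 - 1*(-12))/(-36726) = 45435*(-1/148) + (1 + 12)*(-1/36726) = -45435/148 + 13*(-1/36726) = -45435/148 - 13/36726 = -834323867/2717724 ≈ -306.99)
-1/s = -1/(-834323867/2717724) = -1*(-2717724/834323867) = 2717724/834323867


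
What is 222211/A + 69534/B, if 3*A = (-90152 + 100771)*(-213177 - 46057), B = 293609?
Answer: 191217872247267/808248571638214 ≈ 0.23658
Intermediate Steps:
A = -2752805846/3 (A = ((-90152 + 100771)*(-213177 - 46057))/3 = (10619*(-259234))/3 = (1/3)*(-2752805846) = -2752805846/3 ≈ -9.1760e+8)
222211/A + 69534/B = 222211/(-2752805846/3) + 69534/293609 = 222211*(-3/2752805846) + 69534*(1/293609) = -666633/2752805846 + 69534/293609 = 191217872247267/808248571638214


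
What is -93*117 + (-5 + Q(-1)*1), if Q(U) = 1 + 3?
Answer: -10882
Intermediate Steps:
Q(U) = 4
-93*117 + (-5 + Q(-1)*1) = -93*117 + (-5 + 4*1) = -10881 + (-5 + 4) = -10881 - 1 = -10882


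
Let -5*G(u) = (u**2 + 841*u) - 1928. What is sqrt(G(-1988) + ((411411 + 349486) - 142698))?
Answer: sqrt(4063435)/5 ≈ 403.16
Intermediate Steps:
G(u) = 1928/5 - 841*u/5 - u**2/5 (G(u) = -((u**2 + 841*u) - 1928)/5 = -(-1928 + u**2 + 841*u)/5 = 1928/5 - 841*u/5 - u**2/5)
sqrt(G(-1988) + ((411411 + 349486) - 142698)) = sqrt((1928/5 - 841/5*(-1988) - 1/5*(-1988)**2) + ((411411 + 349486) - 142698)) = sqrt((1928/5 + 1671908/5 - 1/5*3952144) + (760897 - 142698)) = sqrt((1928/5 + 1671908/5 - 3952144/5) + 618199) = sqrt(-2278308/5 + 618199) = sqrt(812687/5) = sqrt(4063435)/5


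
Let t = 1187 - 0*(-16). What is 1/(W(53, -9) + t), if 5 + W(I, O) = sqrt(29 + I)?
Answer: 591/698521 - sqrt(82)/1397042 ≈ 0.00083959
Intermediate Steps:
W(I, O) = -5 + sqrt(29 + I)
t = 1187 (t = 1187 - 1*0 = 1187 + 0 = 1187)
1/(W(53, -9) + t) = 1/((-5 + sqrt(29 + 53)) + 1187) = 1/((-5 + sqrt(82)) + 1187) = 1/(1182 + sqrt(82))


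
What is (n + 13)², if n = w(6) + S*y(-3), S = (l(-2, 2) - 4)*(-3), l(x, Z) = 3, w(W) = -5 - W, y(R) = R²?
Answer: 841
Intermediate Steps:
S = 3 (S = (3 - 4)*(-3) = -1*(-3) = 3)
n = 16 (n = (-5 - 1*6) + 3*(-3)² = (-5 - 6) + 3*9 = -11 + 27 = 16)
(n + 13)² = (16 + 13)² = 29² = 841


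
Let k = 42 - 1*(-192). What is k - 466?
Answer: -232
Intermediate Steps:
k = 234 (k = 42 + 192 = 234)
k - 466 = 234 - 466 = -232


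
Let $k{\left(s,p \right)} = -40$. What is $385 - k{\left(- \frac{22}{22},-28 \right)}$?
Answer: $425$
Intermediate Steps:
$385 - k{\left(- \frac{22}{22},-28 \right)} = 385 - -40 = 385 + 40 = 425$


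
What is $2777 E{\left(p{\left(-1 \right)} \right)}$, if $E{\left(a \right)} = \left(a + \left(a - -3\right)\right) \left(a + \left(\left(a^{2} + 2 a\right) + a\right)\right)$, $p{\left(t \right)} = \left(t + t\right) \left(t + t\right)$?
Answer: $977504$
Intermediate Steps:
$p{\left(t \right)} = 4 t^{2}$ ($p{\left(t \right)} = 2 t 2 t = 4 t^{2}$)
$E{\left(a \right)} = \left(3 + 2 a\right) \left(a^{2} + 4 a\right)$ ($E{\left(a \right)} = \left(a + \left(a + 3\right)\right) \left(a + \left(a^{2} + 3 a\right)\right) = \left(a + \left(3 + a\right)\right) \left(a^{2} + 4 a\right) = \left(3 + 2 a\right) \left(a^{2} + 4 a\right)$)
$2777 E{\left(p{\left(-1 \right)} \right)} = 2777 \cdot 4 \left(-1\right)^{2} \left(12 + 2 \left(4 \left(-1\right)^{2}\right)^{2} + 11 \cdot 4 \left(-1\right)^{2}\right) = 2777 \cdot 4 \cdot 1 \left(12 + 2 \left(4 \cdot 1\right)^{2} + 11 \cdot 4 \cdot 1\right) = 2777 \cdot 4 \left(12 + 2 \cdot 4^{2} + 11 \cdot 4\right) = 2777 \cdot 4 \left(12 + 2 \cdot 16 + 44\right) = 2777 \cdot 4 \left(12 + 32 + 44\right) = 2777 \cdot 4 \cdot 88 = 2777 \cdot 352 = 977504$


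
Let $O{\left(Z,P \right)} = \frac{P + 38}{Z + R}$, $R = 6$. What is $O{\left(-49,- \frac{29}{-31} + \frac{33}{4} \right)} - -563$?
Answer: $\frac{2996065}{5332} \approx 561.9$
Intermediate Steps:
$O{\left(Z,P \right)} = \frac{38 + P}{6 + Z}$ ($O{\left(Z,P \right)} = \frac{P + 38}{Z + 6} = \frac{38 + P}{6 + Z}$)
$O{\left(-49,- \frac{29}{-31} + \frac{33}{4} \right)} - -563 = \frac{38 + \left(- \frac{29}{-31} + \frac{33}{4}\right)}{6 - 49} - -563 = \frac{38 + \left(\left(-29\right) \left(- \frac{1}{31}\right) + 33 \cdot \frac{1}{4}\right)}{-43} + 563 = - \frac{38 + \left(\frac{29}{31} + \frac{33}{4}\right)}{43} + 563 = - \frac{38 + \frac{1139}{124}}{43} + 563 = \left(- \frac{1}{43}\right) \frac{5851}{124} + 563 = - \frac{5851}{5332} + 563 = \frac{2996065}{5332}$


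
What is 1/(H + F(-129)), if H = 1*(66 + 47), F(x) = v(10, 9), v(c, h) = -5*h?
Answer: 1/68 ≈ 0.014706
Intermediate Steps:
F(x) = -45 (F(x) = -5*9 = -45)
H = 113 (H = 1*113 = 113)
1/(H + F(-129)) = 1/(113 - 45) = 1/68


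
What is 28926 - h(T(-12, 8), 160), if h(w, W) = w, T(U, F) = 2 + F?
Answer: 28916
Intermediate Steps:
28926 - h(T(-12, 8), 160) = 28926 - (2 + 8) = 28926 - 1*10 = 28926 - 10 = 28916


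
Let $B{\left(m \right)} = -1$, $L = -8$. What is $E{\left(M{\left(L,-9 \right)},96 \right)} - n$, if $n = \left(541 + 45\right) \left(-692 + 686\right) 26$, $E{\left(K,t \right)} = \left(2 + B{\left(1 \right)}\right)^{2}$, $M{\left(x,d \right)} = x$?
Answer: $91417$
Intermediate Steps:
$E{\left(K,t \right)} = 1$ ($E{\left(K,t \right)} = \left(2 - 1\right)^{2} = 1^{2} = 1$)
$n = -91416$ ($n = 586 \left(-6\right) 26 = \left(-3516\right) 26 = -91416$)
$E{\left(M{\left(L,-9 \right)},96 \right)} - n = 1 - -91416 = 1 + 91416 = 91417$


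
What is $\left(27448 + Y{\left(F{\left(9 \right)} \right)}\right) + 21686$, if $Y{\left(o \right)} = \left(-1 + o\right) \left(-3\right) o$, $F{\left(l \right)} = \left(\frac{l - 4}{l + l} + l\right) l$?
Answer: $\frac{113871}{4} \approx 28468.0$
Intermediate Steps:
$F{\left(l \right)} = l \left(l + \frac{-4 + l}{2 l}\right)$ ($F{\left(l \right)} = \left(\frac{-4 + l}{2 l} + l\right) l = \left(l + \frac{-4 + l}{2 l}\right) l = l \left(l + \frac{-4 + l}{2 l}\right)$)
$Y{\left(o \right)} = o \left(3 - 3 o\right)$ ($Y{\left(o \right)} = \left(3 - 3 o\right) o = o \left(3 - 3 o\right)$)
$\left(27448 + Y{\left(F{\left(9 \right)} \right)}\right) + 21686 = \left(27448 + 3 \left(-2 + 9^{2} + \frac{1}{2} \cdot 9\right) \left(1 - \left(-2 + 9^{2} + \frac{1}{2} \cdot 9\right)\right)\right) + 21686 = \left(27448 + 3 \left(-2 + 81 + \frac{9}{2}\right) \left(1 - \left(-2 + 81 + \frac{9}{2}\right)\right)\right) + 21686 = \left(27448 + 3 \cdot \frac{167}{2} \left(1 - \frac{167}{2}\right)\right) + 21686 = \left(27448 + 3 \cdot \frac{167}{2} \left(- \frac{165}{2}\right)\right) + 21686 = \left(27448 - \frac{82665}{4}\right) + 21686 = \frac{27127}{4} + 21686 = \frac{113871}{4}$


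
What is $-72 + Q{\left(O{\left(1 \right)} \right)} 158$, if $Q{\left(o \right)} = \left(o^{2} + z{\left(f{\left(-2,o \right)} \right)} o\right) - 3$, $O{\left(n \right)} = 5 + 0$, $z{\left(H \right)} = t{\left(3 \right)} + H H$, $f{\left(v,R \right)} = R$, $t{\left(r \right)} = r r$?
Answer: $30264$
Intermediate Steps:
$t{\left(r \right)} = r^{2}$
$z{\left(H \right)} = 9 + H^{2}$ ($z{\left(H \right)} = 3^{2} + H H = 9 + H^{2}$)
$O{\left(n \right)} = 5$
$Q{\left(o \right)} = -3 + o^{2} + o \left(9 + o^{2}\right)$ ($Q{\left(o \right)} = \left(o^{2} + \left(9 + o^{2}\right) o\right) - 3 = \left(o^{2} + o \left(9 + o^{2}\right)\right) - 3 = -3 + o^{2} + o \left(9 + o^{2}\right)$)
$-72 + Q{\left(O{\left(1 \right)} \right)} 158 = -72 + \left(-3 + 5^{2} + 5 \left(9 + 5^{2}\right)\right) 158 = -72 + \left(-3 + 25 + 5 \left(9 + 25\right)\right) 158 = -72 + \left(-3 + 25 + 5 \cdot 34\right) 158 = -72 + \left(-3 + 25 + 170\right) 158 = -72 + 192 \cdot 158 = -72 + 30336 = 30264$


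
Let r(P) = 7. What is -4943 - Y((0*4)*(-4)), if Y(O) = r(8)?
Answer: -4950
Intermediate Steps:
Y(O) = 7
-4943 - Y((0*4)*(-4)) = -4943 - 1*7 = -4943 - 7 = -4950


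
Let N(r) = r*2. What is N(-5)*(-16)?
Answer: 160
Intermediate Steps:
N(r) = 2*r
N(-5)*(-16) = (2*(-5))*(-16) = -10*(-16) = 160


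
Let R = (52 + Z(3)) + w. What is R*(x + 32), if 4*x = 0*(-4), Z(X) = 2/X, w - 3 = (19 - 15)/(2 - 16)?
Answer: 37216/21 ≈ 1772.2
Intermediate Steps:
w = 19/7 (w = 3 + (19 - 15)/(2 - 16) = 3 + 4/(-14) = 3 + 4*(-1/14) = 3 - 2/7 = 19/7 ≈ 2.7143)
x = 0 (x = (0*(-4))/4 = (¼)*0 = 0)
R = 1163/21 (R = (52 + 2/3) + 19/7 = (52 + 2*(⅓)) + 19/7 = (52 + ⅔) + 19/7 = 158/3 + 19/7 = 1163/21 ≈ 55.381)
R*(x + 32) = 1163*(0 + 32)/21 = (1163/21)*32 = 37216/21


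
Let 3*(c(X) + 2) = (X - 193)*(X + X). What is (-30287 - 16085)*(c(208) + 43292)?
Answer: -2103897640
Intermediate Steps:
c(X) = -2 + 2*X*(-193 + X)/3 (c(X) = -2 + ((X - 193)*(X + X))/3 = -2 + ((-193 + X)*(2*X))/3 = -2 + (2*X*(-193 + X))/3 = -2 + 2*X*(-193 + X)/3)
(-30287 - 16085)*(c(208) + 43292) = (-30287 - 16085)*((-2 - 386/3*208 + (⅔)*208²) + 43292) = -46372*((-2 - 80288/3 + (⅔)*43264) + 43292) = -46372*((-2 - 80288/3 + 86528/3) + 43292) = -46372*(2078 + 43292) = -46372*45370 = -2103897640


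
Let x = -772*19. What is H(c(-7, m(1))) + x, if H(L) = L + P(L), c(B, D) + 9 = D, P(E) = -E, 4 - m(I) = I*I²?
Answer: -14668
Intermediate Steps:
m(I) = 4 - I³ (m(I) = 4 - I*I² = 4 - I³)
c(B, D) = -9 + D
H(L) = 0 (H(L) = L - L = 0)
x = -14668
H(c(-7, m(1))) + x = 0 - 14668 = -14668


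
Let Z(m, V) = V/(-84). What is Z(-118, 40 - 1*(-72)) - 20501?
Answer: -61507/3 ≈ -20502.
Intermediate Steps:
Z(m, V) = -V/84 (Z(m, V) = V*(-1/84) = -V/84)
Z(-118, 40 - 1*(-72)) - 20501 = -(40 - 1*(-72))/84 - 20501 = -(40 + 72)/84 - 20501 = -1/84*112 - 20501 = -4/3 - 20501 = -61507/3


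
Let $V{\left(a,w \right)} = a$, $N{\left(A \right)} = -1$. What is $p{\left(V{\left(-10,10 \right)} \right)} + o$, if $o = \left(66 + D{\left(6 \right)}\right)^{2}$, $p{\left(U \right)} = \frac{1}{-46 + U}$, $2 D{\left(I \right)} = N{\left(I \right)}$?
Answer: $\frac{240253}{56} \approx 4290.2$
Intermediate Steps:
$D{\left(I \right)} = - \frac{1}{2}$ ($D{\left(I \right)} = \frac{1}{2} \left(-1\right) = - \frac{1}{2}$)
$o = \frac{17161}{4}$ ($o = \left(66 - \frac{1}{2}\right)^{2} = \left(\frac{131}{2}\right)^{2} = \frac{17161}{4} \approx 4290.3$)
$p{\left(V{\left(-10,10 \right)} \right)} + o = \frac{1}{-46 - 10} + \frac{17161}{4} = \frac{1}{-56} + \frac{17161}{4} = - \frac{1}{56} + \frac{17161}{4} = \frac{240253}{56}$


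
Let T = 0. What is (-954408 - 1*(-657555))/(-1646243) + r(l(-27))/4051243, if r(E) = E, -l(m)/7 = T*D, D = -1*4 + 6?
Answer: 296853/1646243 ≈ 0.18032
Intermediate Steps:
D = 2 (D = -4 + 6 = 2)
l(m) = 0 (l(m) = -0*2 = -7*0 = 0)
(-954408 - 1*(-657555))/(-1646243) + r(l(-27))/4051243 = (-954408 - 1*(-657555))/(-1646243) + 0/4051243 = (-954408 + 657555)*(-1/1646243) + 0*(1/4051243) = -296853*(-1/1646243) + 0 = 296853/1646243 + 0 = 296853/1646243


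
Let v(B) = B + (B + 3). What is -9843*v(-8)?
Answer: 127959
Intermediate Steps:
v(B) = 3 + 2*B (v(B) = B + (3 + B) = 3 + 2*B)
-9843*v(-8) = -9843*(3 + 2*(-8)) = -9843*(3 - 16) = -9843*(-13) = 127959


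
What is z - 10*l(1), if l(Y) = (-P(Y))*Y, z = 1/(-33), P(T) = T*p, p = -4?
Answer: -1321/33 ≈ -40.030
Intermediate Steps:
P(T) = -4*T (P(T) = T*(-4) = -4*T)
z = -1/33 ≈ -0.030303
l(Y) = 4*Y² (l(Y) = (-(-4)*Y)*Y = (4*Y)*Y = 4*Y²)
z - 10*l(1) = -1/33 - 40*1² = -1/33 - 40 = -1321/33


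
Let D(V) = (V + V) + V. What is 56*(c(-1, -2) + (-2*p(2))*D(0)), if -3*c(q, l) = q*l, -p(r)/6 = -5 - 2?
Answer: -112/3 ≈ -37.333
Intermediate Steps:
p(r) = 42 (p(r) = -6*(-5 - 2) = -6*(-7) = 42)
c(q, l) = -l*q/3 (c(q, l) = -q*l/3 = -l*q/3)
D(V) = 3*V (D(V) = 2*V + V = 3*V)
56*(c(-1, -2) + (-2*p(2))*D(0)) = 56*(-⅓*(-2)*(-1) + (-2*42)*(3*0)) = 56*(-⅔ - 84*0) = 56*(-⅔ + 0) = 56*(-⅔) = -112/3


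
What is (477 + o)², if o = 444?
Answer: 848241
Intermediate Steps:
(477 + o)² = (477 + 444)² = 921² = 848241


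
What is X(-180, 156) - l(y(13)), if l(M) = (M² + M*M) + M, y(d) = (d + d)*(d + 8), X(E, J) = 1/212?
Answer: -126516935/212 ≈ -5.9678e+5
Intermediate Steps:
X(E, J) = 1/212
y(d) = 2*d*(8 + d) (y(d) = (2*d)*(8 + d) = 2*d*(8 + d))
l(M) = M + 2*M² (l(M) = (M² + M²) + M = 2*M² + M = M + 2*M²)
X(-180, 156) - l(y(13)) = 1/212 - 2*13*(8 + 13)*(1 + 2*(2*13*(8 + 13))) = 1/212 - 2*13*21*(1 + 2*(2*13*21)) = 1/212 - 546*(1 + 2*546) = 1/212 - 546*(1 + 1092) = 1/212 - 546*1093 = 1/212 - 1*596778 = 1/212 - 596778 = -126516935/212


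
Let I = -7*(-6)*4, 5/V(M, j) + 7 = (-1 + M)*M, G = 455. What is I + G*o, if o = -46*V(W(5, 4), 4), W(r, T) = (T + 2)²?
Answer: 15122/179 ≈ 84.480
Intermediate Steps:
W(r, T) = (2 + T)²
V(M, j) = 5/(-7 + M*(-1 + M)) (V(M, j) = 5/(-7 + (-1 + M)*M) = 5/(-7 + M*(-1 + M)))
I = 168 (I = 42*4 = 168)
o = -230/1253 (o = -230/(-7 + ((2 + 4)²)² - (2 + 4)²) = -230/(-7 + (6²)² - 1*6²) = -230/(-7 + 36² - 1*36) = -230/(-7 + 1296 - 36) = -230/1253 ≈ -0.18356)
I + G*o = 168 + 455*(-230/1253) = 168 - 14950/179 = 15122/179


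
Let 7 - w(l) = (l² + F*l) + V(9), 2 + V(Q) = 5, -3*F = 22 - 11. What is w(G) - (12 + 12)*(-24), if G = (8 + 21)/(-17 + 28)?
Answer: 211526/363 ≈ 582.72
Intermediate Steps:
F = -11/3 (F = -(22 - 11)/3 = -⅓*11 = -11/3 ≈ -3.6667)
V(Q) = 3 (V(Q) = -2 + 5 = 3)
G = 29/11 ≈ 2.6364
w(l) = 4 - l² + 11*l/3 (w(l) = 7 - ((l² - 11*l/3) + 3) = 7 - (3 + l² - 11*l/3) = 7 + (-3 - l² + 11*l/3) = 4 - l² + 11*l/3)
w(G) - (12 + 12)*(-24) = (4 - (29/11)² + (11/3)*(29/11)) - (12 + 12)*(-24) = (4 - 1*841/121 + 29/3) - 24*(-24) = (4 - 841/121 + 29/3) - 1*(-576) = 2438/363 + 576 = 211526/363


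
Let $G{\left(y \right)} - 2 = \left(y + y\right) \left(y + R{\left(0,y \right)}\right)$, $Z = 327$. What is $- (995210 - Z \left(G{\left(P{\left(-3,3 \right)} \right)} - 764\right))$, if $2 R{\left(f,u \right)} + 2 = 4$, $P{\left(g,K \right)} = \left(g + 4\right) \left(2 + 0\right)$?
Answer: $-1240460$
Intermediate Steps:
$P{\left(g,K \right)} = 8 + 2 g$ ($P{\left(g,K \right)} = \left(4 + g\right) 2 = 8 + 2 g$)
$R{\left(f,u \right)} = 1$ ($R{\left(f,u \right)} = -1 + \frac{1}{2} \cdot 4 = -1 + 2 = 1$)
$G{\left(y \right)} = 2 + 2 y \left(1 + y\right)$ ($G{\left(y \right)} = 2 + \left(y + y\right) \left(y + 1\right) = 2 + 2 y \left(1 + y\right)$)
$- (995210 - Z \left(G{\left(P{\left(-3,3 \right)} \right)} - 764\right)) = - (995210 - 327 \left(\left(2 + 2 \left(8 + 2 \left(-3\right)\right) + 2 \left(8 + 2 \left(-3\right)\right)^{2}\right) - 764\right)) = - (995210 - 327 \left(\left(2 + 2 \left(8 - 6\right) + 2 \left(8 - 6\right)^{2}\right) - 764\right)) = - (995210 - 327 \left(\left(2 + 2 \cdot 2 + 2 \cdot 2^{2}\right) - 764\right)) = - (995210 - 327 \left(\left(2 + 4 + 2 \cdot 4\right) - 764\right)) = - (995210 - 327 \left(\left(2 + 4 + 8\right) - 764\right)) = - (995210 - 327 \left(14 - 764\right)) = - (995210 - 327 \left(-750\right)) = - (995210 - -245250) = - (995210 + 245250) = \left(-1\right) 1240460 = -1240460$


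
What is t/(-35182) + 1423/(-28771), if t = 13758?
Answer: -222947702/506110661 ≈ -0.44051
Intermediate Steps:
t/(-35182) + 1423/(-28771) = 13758/(-35182) + 1423/(-28771) = 13758*(-1/35182) + 1423*(-1/28771) = -6879/17591 - 1423/28771 = -222947702/506110661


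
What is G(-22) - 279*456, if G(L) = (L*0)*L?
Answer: -127224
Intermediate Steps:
G(L) = 0 (G(L) = 0*L = 0)
G(-22) - 279*456 = 0 - 279*456 = 0 - 127224 = -127224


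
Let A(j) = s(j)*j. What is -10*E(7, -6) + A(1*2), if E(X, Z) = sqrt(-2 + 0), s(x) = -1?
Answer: -2 - 10*I*sqrt(2) ≈ -2.0 - 14.142*I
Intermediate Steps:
E(X, Z) = I*sqrt(2) (E(X, Z) = sqrt(-2) = I*sqrt(2))
A(j) = -j
-10*E(7, -6) + A(1*2) = -10*I*sqrt(2) - 2 = -2 - 10*I*sqrt(2)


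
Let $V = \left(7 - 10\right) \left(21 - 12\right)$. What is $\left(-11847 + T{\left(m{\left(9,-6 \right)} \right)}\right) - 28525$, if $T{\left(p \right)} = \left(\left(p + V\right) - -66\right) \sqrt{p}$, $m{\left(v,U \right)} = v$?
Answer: $-40228$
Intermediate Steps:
$V = -27$ ($V = \left(-3\right) 9 = -27$)
$T{\left(p \right)} = \sqrt{p} \left(39 + p\right)$ ($T{\left(p \right)} = \left(\left(p - 27\right) - -66\right) \sqrt{p} = \left(\left(-27 + p\right) + 66\right) \sqrt{p} = \left(39 + p\right) \sqrt{p} = \sqrt{p} \left(39 + p\right)$)
$\left(-11847 + T{\left(m{\left(9,-6 \right)} \right)}\right) - 28525 = \left(-11847 + \sqrt{9} \left(39 + 9\right)\right) - 28525 = \left(-11847 + 3 \cdot 48\right) - 28525 = \left(-11847 + 144\right) - 28525 = -11703 - 28525 = -40228$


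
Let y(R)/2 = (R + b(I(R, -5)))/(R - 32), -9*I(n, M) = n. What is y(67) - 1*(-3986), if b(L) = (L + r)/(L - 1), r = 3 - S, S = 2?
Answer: 530653/133 ≈ 3989.9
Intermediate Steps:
r = 1 (r = 3 - 1*2 = 3 - 2 = 1)
I(n, M) = -n/9
b(L) = (1 + L)/(-1 + L) (b(L) = (L + 1)/(L - 1) = (1 + L)/(-1 + L))
y(R) = 2*(R + (1 - R/9)/(-1 - R/9))/(-32 + R) (y(R) = 2*((R + (1 - R/9)/(-1 - R/9))/(R - 32)) = 2*((R + (1 - R/9)/(-1 - R/9))/(-32 + R)) = 2*(R + (1 - R/9)/(-1 - R/9))/(-32 + R))
y(67) - 1*(-3986) = 2*(-9 + 67 + 67*(9 + 67))/((-32 + 67)*(9 + 67)) - 1*(-3986) = 2*(-9 + 67 + 67*76)/(35*76) + 3986 = 2*(1/35)*(1/76)*(-9 + 67 + 5092) + 3986 = 2*(1/35)*(1/76)*5150 + 3986 = 515/133 + 3986 = 530653/133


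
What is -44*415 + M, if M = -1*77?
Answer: -18337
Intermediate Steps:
M = -77
-44*415 + M = -44*415 - 77 = -18260 - 77 = -18337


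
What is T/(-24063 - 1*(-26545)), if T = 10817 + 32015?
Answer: 21416/1241 ≈ 17.257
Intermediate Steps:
T = 42832
T/(-24063 - 1*(-26545)) = 42832/(-24063 - 1*(-26545)) = 42832/(-24063 + 26545) = 42832/2482 = 42832*(1/2482) = 21416/1241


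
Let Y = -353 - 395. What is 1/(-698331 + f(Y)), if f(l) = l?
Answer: -1/699079 ≈ -1.4305e-6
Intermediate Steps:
Y = -748
1/(-698331 + f(Y)) = 1/(-698331 - 748) = 1/(-699079) = -1/699079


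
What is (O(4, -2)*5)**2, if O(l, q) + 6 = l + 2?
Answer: 0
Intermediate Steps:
O(l, q) = -4 + l (O(l, q) = -6 + (l + 2) = -6 + (2 + l) = -4 + l)
(O(4, -2)*5)**2 = ((-4 + 4)*5)**2 = (0*5)**2 = 0**2 = 0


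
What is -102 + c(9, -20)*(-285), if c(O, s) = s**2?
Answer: -114102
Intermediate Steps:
-102 + c(9, -20)*(-285) = -102 + (-20)**2*(-285) = -102 + 400*(-285) = -102 - 114000 = -114102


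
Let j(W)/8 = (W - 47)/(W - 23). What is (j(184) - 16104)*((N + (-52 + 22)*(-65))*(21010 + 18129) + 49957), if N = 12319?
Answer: -1447498509445504/161 ≈ -8.9907e+12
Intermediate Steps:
j(W) = 8*(-47 + W)/(-23 + W) (j(W) = 8*((W - 47)/(W - 23)) = 8*((-47 + W)/(-23 + W)) = 8*(-47 + W)/(-23 + W))
(j(184) - 16104)*((N + (-52 + 22)*(-65))*(21010 + 18129) + 49957) = (8*(-47 + 184)/(-23 + 184) - 16104)*((12319 + (-52 + 22)*(-65))*(21010 + 18129) + 49957) = (8*137/161 - 16104)*((12319 - 30*(-65))*39139 + 49957) = (8*(1/161)*137 - 16104)*((12319 + 1950)*39139 + 49957) = (1096/161 - 16104)*(14269*39139 + 49957) = -2591648*(558474391 + 49957)/161 = -2591648/161*558524348 = -1447498509445504/161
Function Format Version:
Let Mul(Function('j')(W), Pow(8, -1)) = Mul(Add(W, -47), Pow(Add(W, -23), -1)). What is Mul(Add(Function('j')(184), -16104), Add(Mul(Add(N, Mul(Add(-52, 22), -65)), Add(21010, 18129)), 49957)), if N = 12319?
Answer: Rational(-1447498509445504, 161) ≈ -8.9907e+12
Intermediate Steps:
Function('j')(W) = Mul(8, Pow(Add(-23, W), -1), Add(-47, W)) (Function('j')(W) = Mul(8, Mul(Add(W, -47), Pow(Add(W, -23), -1))) = Mul(8, Mul(Add(-47, W), Pow(Add(-23, W), -1))) = Mul(8, Mul(Pow(Add(-23, W), -1), Add(-47, W))) = Mul(8, Pow(Add(-23, W), -1), Add(-47, W)))
Mul(Add(Function('j')(184), -16104), Add(Mul(Add(N, Mul(Add(-52, 22), -65)), Add(21010, 18129)), 49957)) = Mul(Add(Mul(8, Pow(Add(-23, 184), -1), Add(-47, 184)), -16104), Add(Mul(Add(12319, Mul(Add(-52, 22), -65)), Add(21010, 18129)), 49957)) = Mul(Add(Mul(8, Pow(161, -1), 137), -16104), Add(Mul(Add(12319, Mul(-30, -65)), 39139), 49957)) = Mul(Add(Mul(8, Rational(1, 161), 137), -16104), Add(Mul(Add(12319, 1950), 39139), 49957)) = Mul(Add(Rational(1096, 161), -16104), Add(Mul(14269, 39139), 49957)) = Mul(Rational(-2591648, 161), Add(558474391, 49957)) = Mul(Rational(-2591648, 161), 558524348) = Rational(-1447498509445504, 161)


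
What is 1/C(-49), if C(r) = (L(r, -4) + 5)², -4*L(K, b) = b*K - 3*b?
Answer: 1/2209 ≈ 0.00045269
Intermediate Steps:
L(K, b) = 3*b/4 - K*b/4 (L(K, b) = -(b*K - 3*b)/4 = -(K*b - 3*b)/4 = -(-3*b + K*b)/4 = 3*b/4 - K*b/4)
C(r) = (2 + r)² (C(r) = ((¼)*(-4)*(3 - r) + 5)² = ((-3 + r) + 5)² = (2 + r)²)
1/C(-49) = 1/((2 - 49)²) = 1/((-47)²) = 1/2209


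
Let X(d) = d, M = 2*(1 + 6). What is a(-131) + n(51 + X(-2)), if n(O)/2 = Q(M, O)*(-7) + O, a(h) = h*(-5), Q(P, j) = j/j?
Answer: 739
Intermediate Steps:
M = 14 (M = 2*7 = 14)
Q(P, j) = 1
a(h) = -5*h
n(O) = -14 + 2*O (n(O) = 2*(1*(-7) + O) = 2*(-7 + O) = -14 + 2*O)
a(-131) + n(51 + X(-2)) = -5*(-131) + (-14 + 2*(51 - 2)) = 655 + (-14 + 2*49) = 655 + (-14 + 98) = 655 + 84 = 739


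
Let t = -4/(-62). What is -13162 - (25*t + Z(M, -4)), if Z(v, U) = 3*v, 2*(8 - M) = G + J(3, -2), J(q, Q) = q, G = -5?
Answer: -408909/31 ≈ -13191.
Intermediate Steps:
M = 9 (M = 8 - (-5 + 3)/2 = 8 - ½*(-2) = 8 + 1 = 9)
t = 2/31 (t = -4*(-1/62) = 2/31 ≈ 0.064516)
-13162 - (25*t + Z(M, -4)) = -13162 - (25*(2/31) + 3*9) = -13162 - (50/31 + 27) = -13162 - 1*887/31 = -13162 - 887/31 = -408909/31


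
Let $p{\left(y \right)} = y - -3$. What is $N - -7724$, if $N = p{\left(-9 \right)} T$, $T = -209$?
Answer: $8978$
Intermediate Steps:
$p{\left(y \right)} = 3 + y$ ($p{\left(y \right)} = y + 3 = 3 + y$)
$N = 1254$ ($N = \left(3 - 9\right) \left(-209\right) = \left(-6\right) \left(-209\right) = 1254$)
$N - -7724 = 1254 - -7724 = 1254 + 7724 = 8978$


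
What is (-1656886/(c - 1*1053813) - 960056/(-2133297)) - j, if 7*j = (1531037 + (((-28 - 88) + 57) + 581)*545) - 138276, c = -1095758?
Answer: -7691286049734877511/32099713559109 ≈ -2.3961e+5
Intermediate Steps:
j = 1677251/7 (j = ((1531037 + (((-28 - 88) + 57) + 581)*545) - 138276)/7 = ((1531037 + ((-116 + 57) + 581)*545) - 138276)/7 = ((1531037 + (-59 + 581)*545) - 138276)/7 = ((1531037 + 522*545) - 138276)/7 = ((1531037 + 284490) - 138276)/7 = (1815527 - 138276)/7 = (1/7)*1677251 = 1677251/7 ≈ 2.3961e+5)
(-1656886/(c - 1*1053813) - 960056/(-2133297)) - j = (-1656886/(-1095758 - 1*1053813) - 960056/(-2133297)) - 1*1677251/7 = (-1656886/(-1095758 - 1053813) - 960056*(-1/2133297)) - 1677251/7 = (-1656886/(-2149571) + 960056/2133297) - 1677251/7 = (-1656886*(-1/2149571) + 960056/2133297) - 1677251/7 = (1656886/2149571 + 960056/2133297) - 1677251/7 = 5598338469118/4585673365587 - 1677251/7 = -7691286049734877511/32099713559109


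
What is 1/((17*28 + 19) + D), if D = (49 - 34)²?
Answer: 1/720 ≈ 0.0013889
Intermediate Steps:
D = 225 (D = 15² = 225)
1/((17*28 + 19) + D) = 1/((17*28 + 19) + 225) = 1/((476 + 19) + 225) = 1/(495 + 225) = 1/720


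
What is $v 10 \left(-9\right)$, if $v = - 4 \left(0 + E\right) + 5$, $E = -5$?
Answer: $-2250$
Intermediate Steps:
$v = 25$ ($v = - 4 \left(0 - 5\right) + 5 = \left(-4\right) \left(-5\right) + 5 = 20 + 5 = 25$)
$v 10 \left(-9\right) = 25 \cdot 10 \left(-9\right) = 250 \left(-9\right) = -2250$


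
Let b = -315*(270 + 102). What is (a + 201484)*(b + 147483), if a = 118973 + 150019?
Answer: 14256834228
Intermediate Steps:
a = 268992
b = -117180 (b = -315*372 = -117180)
(a + 201484)*(b + 147483) = (268992 + 201484)*(-117180 + 147483) = 470476*30303 = 14256834228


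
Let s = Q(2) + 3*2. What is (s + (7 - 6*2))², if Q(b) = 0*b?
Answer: 1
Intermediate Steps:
Q(b) = 0
s = 6 (s = 0 + 3*2 = 0 + 6 = 6)
(s + (7 - 6*2))² = (6 + (7 - 6*2))² = (6 + (7 - 12))² = (6 - 5)² = 1² = 1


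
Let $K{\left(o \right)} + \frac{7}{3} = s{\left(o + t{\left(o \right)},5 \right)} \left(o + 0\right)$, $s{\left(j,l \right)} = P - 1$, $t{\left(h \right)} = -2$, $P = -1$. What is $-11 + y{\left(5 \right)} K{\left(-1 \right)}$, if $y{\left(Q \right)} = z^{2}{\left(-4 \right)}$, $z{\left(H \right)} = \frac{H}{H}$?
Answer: $- \frac{34}{3} \approx -11.333$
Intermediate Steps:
$s{\left(j,l \right)} = -2$ ($s{\left(j,l \right)} = -1 - 1 = -2$)
$z{\left(H \right)} = 1$
$K{\left(o \right)} = - \frac{7}{3} - 2 o$ ($K{\left(o \right)} = - \frac{7}{3} - 2 \left(o + 0\right) = - \frac{7}{3} - 2 o$)
$y{\left(Q \right)} = 1$ ($y{\left(Q \right)} = 1^{2} = 1$)
$-11 + y{\left(5 \right)} K{\left(-1 \right)} = -11 + 1 \left(- \frac{7}{3} - -2\right) = -11 + 1 \left(- \frac{7}{3} + 2\right) = -11 + 1 \left(- \frac{1}{3}\right) = -11 - \frac{1}{3} = - \frac{34}{3}$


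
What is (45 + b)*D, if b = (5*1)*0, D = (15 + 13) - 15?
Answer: 585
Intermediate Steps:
D = 13 (D = 28 - 15 = 13)
b = 0 (b = 5*0 = 0)
(45 + b)*D = (45 + 0)*13 = 45*13 = 585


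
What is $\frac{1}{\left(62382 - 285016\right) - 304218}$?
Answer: $- \frac{1}{526852} \approx -1.8981 \cdot 10^{-6}$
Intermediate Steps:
$\frac{1}{\left(62382 - 285016\right) - 304218} = \frac{1}{\left(62382 - 285016\right) + \left(-332929 + 28711\right)} = \frac{1}{-222634 - 304218} = \frac{1}{-526852} = - \frac{1}{526852}$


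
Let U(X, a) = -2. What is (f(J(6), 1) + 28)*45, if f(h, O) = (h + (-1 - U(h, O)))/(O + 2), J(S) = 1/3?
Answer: 1280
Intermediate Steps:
J(S) = ⅓
f(h, O) = (1 + h)/(2 + O) (f(h, O) = (h + (-1 - 1*(-2)))/(O + 2) = (h + (-1 + 2))/(2 + O) = (h + 1)/(2 + O) = (1 + h)/(2 + O))
(f(J(6), 1) + 28)*45 = ((1 + ⅓)/(2 + 1) + 28)*45 = ((4/3)/3 + 28)*45 = ((⅓)*(4/3) + 28)*45 = (4/9 + 28)*45 = (256/9)*45 = 1280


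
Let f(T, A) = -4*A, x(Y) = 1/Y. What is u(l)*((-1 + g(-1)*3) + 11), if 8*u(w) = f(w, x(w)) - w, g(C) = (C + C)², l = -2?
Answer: 11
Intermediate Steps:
g(C) = 4*C² (g(C) = (2*C)² = 4*C²)
u(w) = -1/(2*w) - w/8 (u(w) = (-4/w - w)/8 = (-w - 4/w)/8 = -1/(2*w) - w/8)
u(l)*((-1 + g(-1)*3) + 11) = ((⅛)*(-4 - 1*(-2)²)/(-2))*((-1 + (4*(-1)²)*3) + 11) = ((⅛)*(-½)*(-4 - 1*4))*((-1 + (4*1)*3) + 11) = ((⅛)*(-½)*(-4 - 4))*((-1 + 4*3) + 11) = ((⅛)*(-½)*(-8))*((-1 + 12) + 11) = (11 + 11)/2 = (½)*22 = 11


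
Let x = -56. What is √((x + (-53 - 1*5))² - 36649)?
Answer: I*√23653 ≈ 153.8*I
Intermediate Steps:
√((x + (-53 - 1*5))² - 36649) = √((-56 + (-53 - 1*5))² - 36649) = √((-56 + (-53 - 5))² - 36649) = √((-56 - 58)² - 36649) = √((-114)² - 36649) = √(12996 - 36649) = √(-23653) = I*√23653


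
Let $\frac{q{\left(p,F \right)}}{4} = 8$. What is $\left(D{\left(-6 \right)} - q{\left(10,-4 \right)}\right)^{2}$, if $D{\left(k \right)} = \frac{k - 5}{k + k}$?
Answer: $\frac{139129}{144} \approx 966.17$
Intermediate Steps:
$q{\left(p,F \right)} = 32$ ($q{\left(p,F \right)} = 4 \cdot 8 = 32$)
$D{\left(k \right)} = \frac{-5 + k}{2 k}$
$\left(D{\left(-6 \right)} - q{\left(10,-4 \right)}\right)^{2} = \left(\frac{-5 - 6}{2 \left(-6\right)} - 32\right)^{2} = \left(\frac{1}{2} \left(- \frac{1}{6}\right) \left(-11\right) - 32\right)^{2} = \left(\frac{11}{12} - 32\right)^{2} = \left(- \frac{373}{12}\right)^{2} = \frac{139129}{144}$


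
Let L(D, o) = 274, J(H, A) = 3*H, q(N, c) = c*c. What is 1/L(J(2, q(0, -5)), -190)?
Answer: 1/274 ≈ 0.0036496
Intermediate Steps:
q(N, c) = c²
1/L(J(2, q(0, -5)), -190) = 1/274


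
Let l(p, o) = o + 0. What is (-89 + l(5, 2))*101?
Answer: -8787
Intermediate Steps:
l(p, o) = o
(-89 + l(5, 2))*101 = (-89 + 2)*101 = -87*101 = -8787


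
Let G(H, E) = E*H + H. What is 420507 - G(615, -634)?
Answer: 809802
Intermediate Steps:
G(H, E) = H + E*H
420507 - G(615, -634) = 420507 - 615*(1 - 634) = 420507 - 615*(-633) = 420507 - 1*(-389295) = 420507 + 389295 = 809802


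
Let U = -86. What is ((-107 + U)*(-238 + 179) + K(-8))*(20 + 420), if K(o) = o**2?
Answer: 5038440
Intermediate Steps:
((-107 + U)*(-238 + 179) + K(-8))*(20 + 420) = ((-107 - 86)*(-238 + 179) + (-8)**2)*(20 + 420) = (-193*(-59) + 64)*440 = (11387 + 64)*440 = 11451*440 = 5038440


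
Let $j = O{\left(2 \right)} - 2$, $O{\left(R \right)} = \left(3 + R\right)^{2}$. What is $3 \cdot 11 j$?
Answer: $759$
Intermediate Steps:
$j = 23$ ($j = \left(3 + 2\right)^{2} - 2 = 5^{2} - 2 = 25 - 2 = 23$)
$3 \cdot 11 j = 3 \cdot 11 \cdot 23 = 33 \cdot 23 = 759$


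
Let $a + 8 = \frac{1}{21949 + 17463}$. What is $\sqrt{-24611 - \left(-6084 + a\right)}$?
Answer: $\frac{i \sqrt{7191417278137}}{19706} \approx 136.08 i$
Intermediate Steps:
$a = - \frac{315295}{39412}$ ($a = -8 + \frac{1}{21949 + 17463} = -8 + \frac{1}{39412} = - \frac{315295}{39412} \approx -8.0$)
$\sqrt{-24611 - \left(-6084 + a\right)} = \sqrt{-24611 - \left(- \frac{315295}{39412} - \left(-78\right)^{2}\right)} = \sqrt{-24611 + \left(6084 + \frac{315295}{39412}\right)} = \sqrt{-24611 + \frac{240097903}{39412}} = \sqrt{- \frac{729870829}{39412}} = \frac{i \sqrt{7191417278137}}{19706}$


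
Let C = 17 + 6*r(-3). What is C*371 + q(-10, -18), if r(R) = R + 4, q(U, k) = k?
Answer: 8515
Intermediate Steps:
r(R) = 4 + R
C = 23 (C = 17 + 6*(4 - 3) = 17 + 6*1 = 17 + 6 = 23)
C*371 + q(-10, -18) = 23*371 - 18 = 8533 - 18 = 8515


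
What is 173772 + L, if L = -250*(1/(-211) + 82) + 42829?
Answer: 41377561/211 ≈ 1.9610e+5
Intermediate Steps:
L = 4711669/211 (L = -250*(-1/211 + 82) + 42829 = -250*17301/211 + 42829 = -4325250/211 + 42829 = 4711669/211 ≈ 22330.)
173772 + L = 173772 + 4711669/211 = 41377561/211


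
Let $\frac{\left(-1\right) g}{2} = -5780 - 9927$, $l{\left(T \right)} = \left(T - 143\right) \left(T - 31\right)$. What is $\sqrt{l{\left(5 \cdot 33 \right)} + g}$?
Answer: $3 \sqrt{3818} \approx 185.37$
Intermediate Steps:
$l{\left(T \right)} = \left(-143 + T\right) \left(-31 + T\right)$
$g = 31414$ ($g = - 2 \left(-5780 - 9927\right) = \left(-2\right) \left(-15707\right) = 31414$)
$\sqrt{l{\left(5 \cdot 33 \right)} + g} = \sqrt{\left(4433 + \left(5 \cdot 33\right)^{2} - 174 \cdot 5 \cdot 33\right) + 31414} = \sqrt{\left(4433 + 165^{2} - 28710\right) + 31414} = \sqrt{\left(4433 + 27225 - 28710\right) + 31414} = \sqrt{2948 + 31414} = \sqrt{34362} = 3 \sqrt{3818}$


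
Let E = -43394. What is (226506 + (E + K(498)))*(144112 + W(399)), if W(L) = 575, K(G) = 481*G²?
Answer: 17286195159732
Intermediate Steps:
(226506 + (E + K(498)))*(144112 + W(399)) = (226506 + (-43394 + 481*498²))*(144112 + 575) = (226506 + (-43394 + 481*248004))*144687 = (226506 + (-43394 + 119289924))*144687 = (226506 + 119246530)*144687 = 119473036*144687 = 17286195159732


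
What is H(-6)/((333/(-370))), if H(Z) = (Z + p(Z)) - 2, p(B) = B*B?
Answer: -280/9 ≈ -31.111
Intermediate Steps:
p(B) = B²
H(Z) = -2 + Z + Z² (H(Z) = (Z + Z²) - 2 = -2 + Z + Z²)
H(-6)/((333/(-370))) = (-2 - 6 + (-6)²)/((333/(-370))) = (-2 - 6 + 36)/((333*(-1/370))) = 28/(-9/10) = 28*(-10/9) = -280/9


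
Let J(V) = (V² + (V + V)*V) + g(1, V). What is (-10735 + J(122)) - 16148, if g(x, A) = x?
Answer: 17770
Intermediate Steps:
J(V) = 1 + 3*V² (J(V) = (V² + (V + V)*V) + 1 = (V² + (2*V)*V) + 1 = (V² + 2*V²) + 1 = 3*V² + 1 = 1 + 3*V²)
(-10735 + J(122)) - 16148 = (-10735 + (1 + 3*122²)) - 16148 = (-10735 + (1 + 3*14884)) - 16148 = (-10735 + (1 + 44652)) - 16148 = (-10735 + 44653) - 16148 = 33918 - 16148 = 17770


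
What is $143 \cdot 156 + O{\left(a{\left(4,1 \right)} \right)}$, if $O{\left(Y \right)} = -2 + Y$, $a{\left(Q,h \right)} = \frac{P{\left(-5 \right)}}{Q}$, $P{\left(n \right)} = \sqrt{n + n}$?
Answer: $22306 + \frac{i \sqrt{10}}{4} \approx 22306.0 + 0.79057 i$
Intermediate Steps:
$P{\left(n \right)} = \sqrt{2} \sqrt{n}$ ($P{\left(n \right)} = \sqrt{2 n} = \sqrt{2} \sqrt{n}$)
$a{\left(Q,h \right)} = \frac{i \sqrt{10}}{Q}$ ($a{\left(Q,h \right)} = \frac{\sqrt{2} \sqrt{-5}}{Q} = \frac{\sqrt{2} i \sqrt{5}}{Q} = \frac{i \sqrt{10}}{Q}$)
$143 \cdot 156 + O{\left(a{\left(4,1 \right)} \right)} = 143 \cdot 156 - \left(2 - \frac{i \sqrt{10}}{4}\right) = 22308 - \left(2 - i \sqrt{10} \cdot \frac{1}{4}\right) = 22308 - \left(2 - \frac{i \sqrt{10}}{4}\right) = 22306 + \frac{i \sqrt{10}}{4}$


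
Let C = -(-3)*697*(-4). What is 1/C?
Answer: -1/8364 ≈ -0.00011956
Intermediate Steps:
C = -8364 (C = -3*(-697)*(-4) = 2091*(-4) = -8364)
1/C = 1/(-8364) = -1/8364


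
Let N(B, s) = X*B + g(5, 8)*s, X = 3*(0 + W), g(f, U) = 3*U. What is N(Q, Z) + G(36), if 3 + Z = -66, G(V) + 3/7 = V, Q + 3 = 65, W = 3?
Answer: -7437/7 ≈ -1062.4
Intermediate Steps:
Q = 62 (Q = -3 + 65 = 62)
G(V) = -3/7 + V
X = 9 (X = 3*(0 + 3) = 3*3 = 9)
Z = -69 (Z = -3 - 66 = -69)
N(B, s) = 9*B + 24*s (N(B, s) = 9*B + (3*8)*s = 9*B + 24*s)
N(Q, Z) + G(36) = (9*62 + 24*(-69)) + (-3/7 + 36) = (558 - 1656) + 249/7 = -1098 + 249/7 = -7437/7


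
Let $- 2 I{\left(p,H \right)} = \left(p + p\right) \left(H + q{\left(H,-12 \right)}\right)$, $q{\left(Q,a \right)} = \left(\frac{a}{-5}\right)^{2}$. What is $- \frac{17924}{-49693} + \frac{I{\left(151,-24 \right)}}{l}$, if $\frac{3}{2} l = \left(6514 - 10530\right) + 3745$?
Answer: $- \frac{5011056712}{336670075} \approx -14.884$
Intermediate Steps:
$q{\left(Q,a \right)} = \frac{a^{2}}{25}$ ($q{\left(Q,a \right)} = \left(a \left(- \frac{1}{5}\right)\right)^{2} = \left(- \frac{a}{5}\right)^{2} = \frac{a^{2}}{25}$)
$I{\left(p,H \right)} = - p \left(\frac{144}{25} + H\right)$ ($I{\left(p,H \right)} = - \frac{\left(p + p\right) \left(H + \frac{\left(-12\right)^{2}}{25}\right)}{2} = - \frac{2 p \left(H + \frac{1}{25} \cdot 144\right)}{2} = - \frac{2 p \left(H + \frac{144}{25}\right)}{2} = - \frac{2 p \left(\frac{144}{25} + H\right)}{2} = - p \left(\frac{144}{25} + H\right)$)
$l = - \frac{542}{3}$ ($l = \frac{2 \left(\left(6514 - 10530\right) + 3745\right)}{3} = \frac{2 \left(-4016 + 3745\right)}{3} = \frac{2}{3} \left(-271\right) = - \frac{542}{3} \approx -180.67$)
$- \frac{17924}{-49693} + \frac{I{\left(151,-24 \right)}}{l} = - \frac{17924}{-49693} + \frac{\left(- \frac{1}{25}\right) 151 \left(144 + 25 \left(-24\right)\right)}{- \frac{542}{3}} = \left(-17924\right) \left(- \frac{1}{49693}\right) + \left(- \frac{1}{25}\right) 151 \left(144 - 600\right) \left(- \frac{3}{542}\right) = \frac{17924}{49693} + \left(- \frac{1}{25}\right) 151 \left(-456\right) \left(- \frac{3}{542}\right) = \frac{17924}{49693} + \frac{68856}{25} \left(- \frac{3}{542}\right) = \frac{17924}{49693} - \frac{103284}{6775} = - \frac{5011056712}{336670075}$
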